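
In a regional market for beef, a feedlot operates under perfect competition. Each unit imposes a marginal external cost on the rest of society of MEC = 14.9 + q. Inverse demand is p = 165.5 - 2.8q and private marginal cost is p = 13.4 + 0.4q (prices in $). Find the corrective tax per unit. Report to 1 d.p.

Social marginal cost = private MC + MEC = 28.3 + 1.4q.
Set SMC = demand: 28.3 + 1.4q = 165.5 - 2.8q → q* = 32.6667.
The Pigouvian tax equals MEC at q*: 14.9 + 1.0×32.6667 = 47.5667.

tax = $47.6 per unit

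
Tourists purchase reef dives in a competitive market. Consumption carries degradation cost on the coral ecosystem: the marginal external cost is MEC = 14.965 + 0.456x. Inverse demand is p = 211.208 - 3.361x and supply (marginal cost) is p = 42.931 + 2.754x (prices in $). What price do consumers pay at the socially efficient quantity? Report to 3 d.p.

Social marginal benefit = demand − MEC = 196.243 - 3.817x.
Set SMB = MC: 196.243 - 3.817x = 42.931 + 2.754x → x* = 23.3316.
Consumer price on the demand curve at x*: 211.208 − 3.361×23.3316 = 132.7905.

P = $132.790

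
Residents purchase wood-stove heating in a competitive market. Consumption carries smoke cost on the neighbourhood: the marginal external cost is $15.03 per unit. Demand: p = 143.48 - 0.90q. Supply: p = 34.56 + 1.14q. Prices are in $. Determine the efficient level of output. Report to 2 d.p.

q* = 46.02

Social marginal benefit = demand − MEC = 128.45 - 0.90q.
Set SMB = MC: 128.45 - 0.90q = 34.56 + 1.14q → q* = 46.0245.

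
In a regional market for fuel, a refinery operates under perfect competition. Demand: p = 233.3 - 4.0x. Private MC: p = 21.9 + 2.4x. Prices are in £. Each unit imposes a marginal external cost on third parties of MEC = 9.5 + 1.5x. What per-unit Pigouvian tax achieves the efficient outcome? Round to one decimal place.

Social marginal cost = private MC + MEC = 31.4 + 3.9x.
Set SMC = demand: 31.4 + 3.9x = 233.3 - 4.0x → x* = 25.5570.
The Pigouvian tax equals MEC at x*: 9.5 + 1.5×25.5570 = 47.8355.

tax = £47.8 per unit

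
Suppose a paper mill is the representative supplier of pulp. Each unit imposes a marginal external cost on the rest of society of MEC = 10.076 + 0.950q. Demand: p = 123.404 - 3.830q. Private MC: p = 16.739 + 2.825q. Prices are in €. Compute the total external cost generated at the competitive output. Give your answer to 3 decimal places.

Market equilibrium (private): 16.739 + 2.825q = 123.404 - 3.830q → q_m = 16.0278.
Total external cost = ∫₀^{q_m} (10.076 + 0.950q) dq = 10.076×16.0278 + ½×0.950×16.0278² = 283.5190.

€283.519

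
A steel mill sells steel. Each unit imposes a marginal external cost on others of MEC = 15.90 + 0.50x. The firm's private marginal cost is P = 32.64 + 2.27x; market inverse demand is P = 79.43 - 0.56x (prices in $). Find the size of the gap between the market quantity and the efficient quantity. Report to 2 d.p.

7.26 units

Market equilibrium (private): 32.64 + 2.27x = 79.43 - 0.56x → x_m = 16.5336.
Social marginal cost = private MC + MEC = 48.54 + 2.77x.
Set SMC = demand: 48.54 + 2.77x = 79.43 - 0.56x → x* = 9.2763.
Gap = |16.5336 − 9.2763| = 7.2573.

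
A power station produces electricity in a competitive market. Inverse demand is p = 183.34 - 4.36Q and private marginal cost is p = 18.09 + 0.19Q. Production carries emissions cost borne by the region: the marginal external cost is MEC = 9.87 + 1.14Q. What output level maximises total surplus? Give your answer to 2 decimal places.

Social marginal cost = private MC + MEC = 27.96 + 1.33Q.
Set SMC = demand: 27.96 + 1.33Q = 183.34 - 4.36Q → Q* = 27.3076.

Q* = 27.31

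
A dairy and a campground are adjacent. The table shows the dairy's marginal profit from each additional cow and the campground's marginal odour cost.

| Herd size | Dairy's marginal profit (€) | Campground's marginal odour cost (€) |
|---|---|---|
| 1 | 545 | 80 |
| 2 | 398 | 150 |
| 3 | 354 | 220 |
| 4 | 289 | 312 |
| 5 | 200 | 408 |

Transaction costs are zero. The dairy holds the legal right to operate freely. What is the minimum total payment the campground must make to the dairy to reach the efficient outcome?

Left alone the dairy would choose level 5 (marginal profit stays positive).
Efficient level: k* = 3 (marginal profit ≥ marginal odour cost through 3).
The campground must at least cover the dairy's forgone profit from cutting 5→3: 289 + 200 = 489.

€489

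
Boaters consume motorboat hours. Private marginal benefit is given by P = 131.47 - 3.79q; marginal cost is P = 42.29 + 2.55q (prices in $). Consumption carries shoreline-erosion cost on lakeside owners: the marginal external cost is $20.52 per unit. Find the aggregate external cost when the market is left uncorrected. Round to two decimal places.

$288.64

Market equilibrium (private): 42.29 + 2.55q = 131.47 - 3.79q → q_m = 14.0662.
Total external cost = MEC × q_m = 20.52 × 14.0662 = 288.6384.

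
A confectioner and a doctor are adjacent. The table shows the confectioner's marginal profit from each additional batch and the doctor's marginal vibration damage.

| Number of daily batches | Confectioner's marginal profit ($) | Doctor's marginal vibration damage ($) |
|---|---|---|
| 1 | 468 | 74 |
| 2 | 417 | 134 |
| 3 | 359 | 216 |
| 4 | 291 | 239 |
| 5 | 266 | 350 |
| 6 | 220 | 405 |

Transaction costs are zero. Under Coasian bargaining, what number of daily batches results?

Bargaining reaches the level where marginal profit last exceeds marginal vibration damage.
That holds through level 4 (291 ≥ 239) but not at 5 (266 < 350).

4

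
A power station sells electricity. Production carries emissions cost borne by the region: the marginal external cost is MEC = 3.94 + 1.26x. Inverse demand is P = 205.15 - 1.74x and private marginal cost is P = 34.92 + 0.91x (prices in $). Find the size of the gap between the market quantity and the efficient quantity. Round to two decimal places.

Market equilibrium (private): 34.92 + 0.91x = 205.15 - 1.74x → x_m = 64.2377.
Social marginal cost = private MC + MEC = 38.86 + 2.17x.
Set SMC = demand: 38.86 + 2.17x = 205.15 - 1.74x → x* = 42.5294.
Gap = |64.2377 − 42.5294| = 21.7083.

21.71 units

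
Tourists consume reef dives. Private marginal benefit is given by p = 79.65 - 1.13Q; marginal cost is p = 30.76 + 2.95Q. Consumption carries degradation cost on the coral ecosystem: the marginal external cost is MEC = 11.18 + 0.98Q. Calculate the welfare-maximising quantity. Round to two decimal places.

Social marginal benefit = demand − MEC = 68.47 - 2.11Q.
Set SMB = MC: 68.47 - 2.11Q = 30.76 + 2.95Q → Q* = 7.4526.

Q* = 7.45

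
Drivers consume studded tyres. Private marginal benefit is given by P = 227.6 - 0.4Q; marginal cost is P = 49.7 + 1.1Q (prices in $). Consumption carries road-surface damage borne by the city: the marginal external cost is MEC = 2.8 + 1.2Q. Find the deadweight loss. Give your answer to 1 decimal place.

DWL = $3900.0

Market equilibrium (private): 49.7 + 1.1Q = 227.6 - 0.4Q → Q_m = 118.6000.
Social marginal benefit = demand − MEC = 224.8 - 1.6Q.
Set SMB = MC: 224.8 - 1.6Q = 49.7 + 1.1Q → Q* = 64.8519.
The loss is the area between SMB and MC from Q* to Q_m; with linear curves that's a triangle of height MEC(Q_m).
DWL = ½ × 53.7481 × 145.1200 = 3899.9621.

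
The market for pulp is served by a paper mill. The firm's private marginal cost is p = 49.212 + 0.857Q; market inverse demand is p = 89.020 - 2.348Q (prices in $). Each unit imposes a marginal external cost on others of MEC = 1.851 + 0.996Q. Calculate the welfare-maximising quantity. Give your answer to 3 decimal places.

Q* = 9.035

Social marginal cost = private MC + MEC = 51.063 + 1.853Q.
Set SMC = demand: 51.063 + 1.853Q = 89.020 - 2.348Q → Q* = 9.0352.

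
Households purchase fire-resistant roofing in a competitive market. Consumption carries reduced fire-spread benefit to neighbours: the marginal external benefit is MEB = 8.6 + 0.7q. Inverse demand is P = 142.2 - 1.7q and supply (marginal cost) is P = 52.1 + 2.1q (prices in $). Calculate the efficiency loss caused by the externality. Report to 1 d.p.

DWL = $102.4

Market equilibrium (private): 52.1 + 2.1q = 142.2 - 1.7q → q_m = 23.7105.
Social marginal benefit = demand + MEB = 150.8 - q.
Set SMB = MC: 150.8 - q = 52.1 + 2.1q → q* = 31.8387.
The loss is the area between SMB and MC from q* to q_m; with linear curves that's a triangle of height MEB(q_m).
DWL = ½ × 8.1282 × 25.1974 = 102.4048.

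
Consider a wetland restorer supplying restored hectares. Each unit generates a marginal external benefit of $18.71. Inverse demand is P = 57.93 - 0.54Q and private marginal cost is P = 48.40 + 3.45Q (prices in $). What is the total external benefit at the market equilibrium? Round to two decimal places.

$44.69

Market equilibrium (private): 48.40 + 3.45Q = 57.93 - 0.54Q → Q_m = 2.3885.
Total external benefit = MEB × Q_m = 18.71 × 2.3885 = 44.6888.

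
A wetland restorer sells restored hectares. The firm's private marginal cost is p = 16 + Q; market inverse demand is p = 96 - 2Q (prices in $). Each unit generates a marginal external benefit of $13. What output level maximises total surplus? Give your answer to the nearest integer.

Social marginal cost = private MC − MEB = 3 + Q.
Set SMC = demand: 3 + Q = 96 - 2Q → Q* = 31.0000.

Q* = 31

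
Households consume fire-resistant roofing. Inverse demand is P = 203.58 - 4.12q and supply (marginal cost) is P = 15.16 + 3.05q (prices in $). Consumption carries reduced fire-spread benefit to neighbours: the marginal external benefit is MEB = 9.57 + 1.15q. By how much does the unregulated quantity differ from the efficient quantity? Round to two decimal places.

Market equilibrium (private): 15.16 + 3.05q = 203.58 - 4.12q → q_m = 26.2789.
Social marginal benefit = demand + MEB = 213.15 - 2.97q.
Set SMB = MC: 213.15 - 2.97q = 15.16 + 3.05q → q* = 32.8887.
Gap = |26.2789 − 32.8887| = 6.6098.

6.61 units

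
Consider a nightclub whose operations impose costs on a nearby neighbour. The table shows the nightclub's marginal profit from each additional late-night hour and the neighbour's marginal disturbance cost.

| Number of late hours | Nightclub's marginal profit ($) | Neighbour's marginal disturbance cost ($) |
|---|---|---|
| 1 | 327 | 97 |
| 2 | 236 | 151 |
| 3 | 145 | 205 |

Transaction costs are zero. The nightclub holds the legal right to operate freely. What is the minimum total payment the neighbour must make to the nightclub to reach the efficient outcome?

Left alone the nightclub would choose level 3 (marginal profit stays positive).
Efficient level: k* = 2 (marginal profit ≥ marginal disturbance cost through 2).
The neighbour must at least cover the nightclub's forgone profit from cutting 3→2: 145 = 145.

$145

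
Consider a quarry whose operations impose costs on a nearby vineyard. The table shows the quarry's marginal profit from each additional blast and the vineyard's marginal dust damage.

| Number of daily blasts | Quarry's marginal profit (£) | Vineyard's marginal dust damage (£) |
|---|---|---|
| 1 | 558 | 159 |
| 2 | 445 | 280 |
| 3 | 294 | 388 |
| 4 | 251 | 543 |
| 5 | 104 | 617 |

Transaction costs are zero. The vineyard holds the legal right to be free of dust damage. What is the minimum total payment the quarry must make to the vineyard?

Efficient level: marginal profit ≥ marginal dust damage through level 2, so k* = 2.
With the vineyard holding the right, the quarry must at least compensate total damage at k*: 159 + 280 = 439.

£439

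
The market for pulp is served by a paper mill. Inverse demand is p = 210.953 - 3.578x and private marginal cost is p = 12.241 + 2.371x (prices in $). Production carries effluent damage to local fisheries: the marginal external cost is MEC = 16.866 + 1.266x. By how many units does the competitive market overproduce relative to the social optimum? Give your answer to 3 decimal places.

8.199 units

Market equilibrium (private): 12.241 + 2.371x = 210.953 - 3.578x → x_m = 33.4026.
Social marginal cost = private MC + MEC = 29.107 + 3.637x.
Set SMC = demand: 29.107 + 3.637x = 210.953 - 3.578x → x* = 25.2039.
Gap = |33.4026 − 25.2039| = 8.1987.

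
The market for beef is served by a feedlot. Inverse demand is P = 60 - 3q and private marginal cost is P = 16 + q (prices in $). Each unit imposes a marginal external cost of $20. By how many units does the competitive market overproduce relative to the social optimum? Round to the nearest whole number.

5 units

Market equilibrium (private): 16 + q = 60 - 3q → q_m = 11.0000.
Social marginal cost = private MC + MEC = 36 + q.
Set SMC = demand: 36 + q = 60 - 3q → q* = 6.0000.
Gap = |11.0000 − 6.0000| = 5.0000.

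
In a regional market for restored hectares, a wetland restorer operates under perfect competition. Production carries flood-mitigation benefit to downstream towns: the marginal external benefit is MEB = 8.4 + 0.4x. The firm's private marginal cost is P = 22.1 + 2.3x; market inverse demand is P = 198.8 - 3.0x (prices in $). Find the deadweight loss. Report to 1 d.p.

DWL = $48.2

Market equilibrium (private): 22.1 + 2.3x = 198.8 - 3.0x → x_m = 33.3396.
Social marginal cost = private MC − MEB = 13.7 + 1.9x.
Set SMC = demand: 13.7 + 1.9x = 198.8 - 3.0x → x* = 37.7755.
Height of the DWL triangle at x_m is demand(x_m) − SMC(x_m) = MEB(x_m) = 21.7358.
DWL = ½ × 4.4359 × 21.7358 = 48.2089.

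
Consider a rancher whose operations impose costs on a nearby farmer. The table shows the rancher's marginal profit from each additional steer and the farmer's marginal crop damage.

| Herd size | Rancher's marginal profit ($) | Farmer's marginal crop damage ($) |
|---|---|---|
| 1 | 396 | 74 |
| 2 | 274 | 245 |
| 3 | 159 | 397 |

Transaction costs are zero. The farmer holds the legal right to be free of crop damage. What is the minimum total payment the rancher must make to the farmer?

Efficient level: marginal profit ≥ marginal crop damage through level 2, so k* = 2.
With the farmer holding the right, the rancher must at least compensate total damage at k*: 74 + 245 = 319.

$319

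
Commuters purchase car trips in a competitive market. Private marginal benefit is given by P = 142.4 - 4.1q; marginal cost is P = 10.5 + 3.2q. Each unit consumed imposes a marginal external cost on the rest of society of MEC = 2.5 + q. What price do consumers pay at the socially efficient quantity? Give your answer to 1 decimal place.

P = 78.5

Social marginal benefit = demand − MEC = 139.9 - 5.1q.
Set SMB = MC: 139.9 - 5.1q = 10.5 + 3.2q → q* = 15.5904.
Consumer price on the demand curve at q*: 142.4 − 4.1×15.5904 = 78.4794.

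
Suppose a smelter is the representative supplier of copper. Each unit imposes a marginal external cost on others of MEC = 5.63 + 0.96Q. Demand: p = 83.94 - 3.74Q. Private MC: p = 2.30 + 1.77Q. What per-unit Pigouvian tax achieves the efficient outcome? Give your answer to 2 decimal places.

tax = 16.91 per unit

Social marginal cost = private MC + MEC = 7.93 + 2.73Q.
Set SMC = demand: 7.93 + 2.73Q = 83.94 - 3.74Q → Q* = 11.7481.
The Pigouvian tax equals MEC at Q*: 5.63 + 0.96×11.7481 = 16.9082.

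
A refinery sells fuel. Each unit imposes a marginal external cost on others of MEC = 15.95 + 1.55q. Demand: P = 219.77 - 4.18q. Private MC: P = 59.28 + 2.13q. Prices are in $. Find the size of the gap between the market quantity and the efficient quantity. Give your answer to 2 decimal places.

Market equilibrium (private): 59.28 + 2.13q = 219.77 - 4.18q → q_m = 25.4342.
Social marginal cost = private MC + MEC = 75.23 + 3.68q.
Set SMC = demand: 75.23 + 3.68q = 219.77 - 4.18q → q* = 18.3893.
Gap = |25.4342 − 18.3893| = 7.0449.

7.04 units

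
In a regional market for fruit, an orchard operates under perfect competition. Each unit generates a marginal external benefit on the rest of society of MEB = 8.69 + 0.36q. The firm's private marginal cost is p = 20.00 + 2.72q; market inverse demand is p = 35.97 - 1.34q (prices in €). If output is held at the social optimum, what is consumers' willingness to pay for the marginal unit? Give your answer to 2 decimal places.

Social marginal cost = private MC − MEB = 11.31 + 2.36q.
Set SMC = demand: 11.31 + 2.36q = 35.97 - 1.34q → q* = 6.6649.
Consumer price on the demand curve at q*: 35.97 − 1.34×6.6649 = 27.0390.

P = €27.04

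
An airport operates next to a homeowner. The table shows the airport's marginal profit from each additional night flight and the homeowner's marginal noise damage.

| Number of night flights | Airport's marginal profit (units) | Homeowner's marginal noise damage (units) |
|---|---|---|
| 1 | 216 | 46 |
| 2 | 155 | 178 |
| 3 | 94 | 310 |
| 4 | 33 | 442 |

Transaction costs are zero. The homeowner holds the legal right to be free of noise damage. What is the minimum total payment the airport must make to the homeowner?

Efficient level: marginal profit ≥ marginal noise damage through level 1, so k* = 1.
With the homeowner holding the right, the airport must at least compensate total damage at k*: 46 = 46.

46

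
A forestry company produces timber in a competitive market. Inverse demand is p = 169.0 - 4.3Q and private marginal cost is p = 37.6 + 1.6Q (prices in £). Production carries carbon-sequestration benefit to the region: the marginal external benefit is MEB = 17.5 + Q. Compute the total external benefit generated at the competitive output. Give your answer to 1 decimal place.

£637.7

Market equilibrium (private): 37.6 + 1.6Q = 169.0 - 4.3Q → Q_m = 22.2712.
Total external benefit = ∫₀^{Q_m} (17.5 + 1.0Q) dQ = 17.5×22.2712 + ½×1.0×22.2712² = 637.7492.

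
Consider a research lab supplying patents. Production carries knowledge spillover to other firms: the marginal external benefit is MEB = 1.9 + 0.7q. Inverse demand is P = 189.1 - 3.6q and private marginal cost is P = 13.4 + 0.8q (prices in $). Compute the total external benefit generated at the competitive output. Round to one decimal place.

Market equilibrium (private): 13.4 + 0.8q = 189.1 - 3.6q → q_m = 39.9318.
Total external benefit = ∫₀^{q_m} (1.9 + 0.7q) dq = 1.9×39.9318 + ½×0.7×39.9318² = 633.9624.

$634.0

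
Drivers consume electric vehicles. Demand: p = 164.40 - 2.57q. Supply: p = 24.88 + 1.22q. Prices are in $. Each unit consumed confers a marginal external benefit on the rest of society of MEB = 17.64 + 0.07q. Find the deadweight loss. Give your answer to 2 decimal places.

DWL = $54.94

Market equilibrium (private): 24.88 + 1.22q = 164.40 - 2.57q → q_m = 36.8127.
Social marginal benefit = demand + MEB = 182.04 - 2.50q.
Set SMB = MC: 182.04 - 2.50q = 24.88 + 1.22q → q* = 42.2473.
The loss is the area between SMB and MC from q* to q_m; with linear curves that's a triangle of height MEB(q_m).
DWL = ½ × 5.4346 × 20.2169 = 54.9354.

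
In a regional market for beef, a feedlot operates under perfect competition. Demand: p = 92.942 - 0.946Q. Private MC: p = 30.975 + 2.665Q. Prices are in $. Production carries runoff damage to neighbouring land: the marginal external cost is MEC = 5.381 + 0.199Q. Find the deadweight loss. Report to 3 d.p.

DWL = $10.153

Market equilibrium (private): 30.975 + 2.665Q = 92.942 - 0.946Q → Q_m = 17.1606.
Social marginal cost = private MC + MEC = 36.356 + 2.864Q.
Set SMC = demand: 36.356 + 2.864Q = 92.942 - 0.946Q → Q* = 14.8520.
Height of the DWL triangle at Q_m is SMC(Q_m) − demand(Q_m) = MEC(Q_m) = 8.7960.
DWL = ½ × 2.3086 × 8.7960 = 10.1532.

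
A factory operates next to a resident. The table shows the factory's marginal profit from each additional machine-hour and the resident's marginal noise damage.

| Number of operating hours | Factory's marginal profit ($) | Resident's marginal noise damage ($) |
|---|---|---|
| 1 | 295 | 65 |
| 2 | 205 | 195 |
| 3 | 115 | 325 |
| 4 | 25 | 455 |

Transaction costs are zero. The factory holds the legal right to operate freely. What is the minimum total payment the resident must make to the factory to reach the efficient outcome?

$140

Left alone the factory would choose level 4 (marginal profit stays positive).
Efficient level: k* = 2 (marginal profit ≥ marginal noise damage through 2).
The resident must at least cover the factory's forgone profit from cutting 4→2: 115 + 25 = 140.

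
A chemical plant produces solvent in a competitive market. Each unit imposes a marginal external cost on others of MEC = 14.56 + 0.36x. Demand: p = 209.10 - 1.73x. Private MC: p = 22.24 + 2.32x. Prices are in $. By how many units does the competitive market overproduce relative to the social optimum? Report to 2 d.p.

7.07 units

Market equilibrium (private): 22.24 + 2.32x = 209.10 - 1.73x → x_m = 46.1383.
Social marginal cost = private MC + MEC = 36.80 + 2.68x.
Set SMC = demand: 36.80 + 2.68x = 209.10 - 1.73x → x* = 39.0703.
Gap = |46.1383 − 39.0703| = 7.0680.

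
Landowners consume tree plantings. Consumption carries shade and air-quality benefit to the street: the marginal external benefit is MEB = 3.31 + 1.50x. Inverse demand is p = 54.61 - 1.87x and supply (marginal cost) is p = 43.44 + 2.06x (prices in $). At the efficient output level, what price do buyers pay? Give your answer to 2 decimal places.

Social marginal benefit = demand + MEB = 57.92 - 0.37x.
Set SMB = MC: 57.92 - 0.37x = 43.44 + 2.06x → x* = 5.9588.
Consumer price on the demand curve at x*: 54.61 − 1.87×5.9588 = 43.4670.

P = $43.47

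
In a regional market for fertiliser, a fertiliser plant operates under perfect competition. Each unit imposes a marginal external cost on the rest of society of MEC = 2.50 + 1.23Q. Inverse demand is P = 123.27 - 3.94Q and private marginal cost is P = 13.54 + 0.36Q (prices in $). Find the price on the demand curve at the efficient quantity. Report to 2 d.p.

Social marginal cost = private MC + MEC = 16.04 + 1.59Q.
Set SMC = demand: 16.04 + 1.59Q = 123.27 - 3.94Q → Q* = 19.3906.
Consumer price on the demand curve at Q*: 123.27 − 3.94×19.3906 = 46.8710.

P = $46.87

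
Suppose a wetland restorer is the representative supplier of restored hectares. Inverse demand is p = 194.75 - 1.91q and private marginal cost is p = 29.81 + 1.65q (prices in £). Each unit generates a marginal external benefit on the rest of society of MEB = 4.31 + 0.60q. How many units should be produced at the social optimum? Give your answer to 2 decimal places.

Social marginal cost = private MC − MEB = 25.50 + 1.05q.
Set SMC = demand: 25.50 + 1.05q = 194.75 - 1.91q → q* = 57.1791.

q* = 57.18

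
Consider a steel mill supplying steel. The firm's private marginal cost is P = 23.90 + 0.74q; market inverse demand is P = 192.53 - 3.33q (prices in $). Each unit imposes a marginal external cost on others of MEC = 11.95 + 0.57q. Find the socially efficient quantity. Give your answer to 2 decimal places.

Social marginal cost = private MC + MEC = 35.85 + 1.31q.
Set SMC = demand: 35.85 + 1.31q = 192.53 - 3.33q → q* = 33.7672.

q* = 33.77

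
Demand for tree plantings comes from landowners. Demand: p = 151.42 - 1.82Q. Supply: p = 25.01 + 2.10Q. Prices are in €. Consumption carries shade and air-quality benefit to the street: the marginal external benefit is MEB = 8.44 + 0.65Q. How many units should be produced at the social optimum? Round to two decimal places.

Social marginal benefit = demand + MEB = 159.86 - 1.17Q.
Set SMB = MC: 159.86 - 1.17Q = 25.01 + 2.10Q → Q* = 41.2385.

Q* = 41.24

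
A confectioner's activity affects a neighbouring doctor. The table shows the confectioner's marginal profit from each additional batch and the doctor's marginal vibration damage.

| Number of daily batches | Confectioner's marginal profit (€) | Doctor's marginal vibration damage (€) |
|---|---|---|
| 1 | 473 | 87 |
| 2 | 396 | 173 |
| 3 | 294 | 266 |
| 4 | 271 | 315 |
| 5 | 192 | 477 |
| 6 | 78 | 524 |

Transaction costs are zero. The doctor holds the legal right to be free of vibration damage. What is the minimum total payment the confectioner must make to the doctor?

Efficient level: marginal profit ≥ marginal vibration damage through level 3, so k* = 3.
With the doctor holding the right, the confectioner must at least compensate total damage at k*: 87 + 173 + 266 = 526.

€526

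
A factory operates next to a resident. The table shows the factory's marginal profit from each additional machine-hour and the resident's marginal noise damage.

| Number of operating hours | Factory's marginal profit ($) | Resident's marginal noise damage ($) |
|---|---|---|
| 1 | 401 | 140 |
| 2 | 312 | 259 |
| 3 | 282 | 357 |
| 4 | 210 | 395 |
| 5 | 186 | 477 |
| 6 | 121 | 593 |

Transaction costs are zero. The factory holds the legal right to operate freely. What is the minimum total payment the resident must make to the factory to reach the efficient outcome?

$799

Left alone the factory would choose level 6 (marginal profit stays positive).
Efficient level: k* = 2 (marginal profit ≥ marginal noise damage through 2).
The resident must at least cover the factory's forgone profit from cutting 6→2: 282 + 210 + 186 + 121 = 799.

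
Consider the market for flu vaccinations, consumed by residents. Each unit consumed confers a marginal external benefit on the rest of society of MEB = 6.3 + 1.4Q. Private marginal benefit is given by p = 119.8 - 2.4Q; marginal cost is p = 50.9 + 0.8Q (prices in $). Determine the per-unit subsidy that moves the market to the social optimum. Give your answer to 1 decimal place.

Social marginal benefit = demand + MEB = 126.1 - Q.
Set SMB = MC: 126.1 - Q = 50.9 + 0.8Q → Q* = 41.7778.
The Pigouvian subsidy equals MEB at Q*: 6.3 + 1.4×41.7778 = 64.7889.

subsidy = $64.8 per unit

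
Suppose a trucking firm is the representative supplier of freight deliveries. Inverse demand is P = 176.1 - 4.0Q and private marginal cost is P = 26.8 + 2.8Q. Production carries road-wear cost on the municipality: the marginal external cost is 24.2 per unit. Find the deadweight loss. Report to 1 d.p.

DWL = 43.1

Market equilibrium (private): 26.8 + 2.8Q = 176.1 - 4.0Q → Q_m = 21.9559.
Social marginal cost = private MC + MEC = 51.0 + 2.8Q.
Set SMC = demand: 51.0 + 2.8Q = 176.1 - 4.0Q → Q* = 18.3971.
Height of the DWL triangle at Q_m is SMC(Q_m) − demand(Q_m) = MEC(Q_m) = 24.2000.
DWL = ½ × 3.5588 × 24.2000 = 43.0615.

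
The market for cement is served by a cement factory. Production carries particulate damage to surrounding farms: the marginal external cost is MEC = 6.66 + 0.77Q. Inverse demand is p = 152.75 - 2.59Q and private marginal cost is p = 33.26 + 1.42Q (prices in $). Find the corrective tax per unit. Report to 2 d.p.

Social marginal cost = private MC + MEC = 39.92 + 2.19Q.
Set SMC = demand: 39.92 + 2.19Q = 152.75 - 2.59Q → Q* = 23.6046.
The Pigouvian tax equals MEC at Q*: 6.66 + 0.77×23.6046 = 24.8355.

tax = $24.84 per unit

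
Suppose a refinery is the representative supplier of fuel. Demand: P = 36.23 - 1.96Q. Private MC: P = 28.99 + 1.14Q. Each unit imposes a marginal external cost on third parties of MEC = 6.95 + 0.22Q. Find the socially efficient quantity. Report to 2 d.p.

Q* = 0.09

Social marginal cost = private MC + MEC = 35.94 + 1.36Q.
Set SMC = demand: 35.94 + 1.36Q = 36.23 - 1.96Q → Q* = 0.0873.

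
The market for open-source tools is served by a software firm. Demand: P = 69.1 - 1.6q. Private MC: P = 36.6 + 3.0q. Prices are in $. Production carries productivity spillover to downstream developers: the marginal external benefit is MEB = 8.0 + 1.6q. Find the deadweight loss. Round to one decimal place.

DWL = $62.1

Market equilibrium (private): 36.6 + 3.0q = 69.1 - 1.6q → q_m = 7.0652.
Social marginal cost = private MC − MEB = 28.6 + 1.4q.
Set SMC = demand: 28.6 + 1.4q = 69.1 - 1.6q → q* = 13.5000.
The welfare-loss triangle has base |q_m − q*| and height MEB(q_m) (the vertical gap between SMC and demand is zero at q* and MEB at q_m).
DWL = ½ × 6.4348 × 19.3043 = 62.1097.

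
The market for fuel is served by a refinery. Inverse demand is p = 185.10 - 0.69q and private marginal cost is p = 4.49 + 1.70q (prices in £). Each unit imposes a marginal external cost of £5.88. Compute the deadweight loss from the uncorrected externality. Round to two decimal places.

DWL = £7.23

Market equilibrium (private): 4.49 + 1.70q = 185.10 - 0.69q → q_m = 75.5690.
Social marginal cost = private MC + MEC = 10.37 + 1.70q.
Set SMC = demand: 10.37 + 1.70q = 185.10 - 0.69q → q* = 73.1088.
Between q* and q_m the wedge SMC − demand runs linearly from 0 to MEC(q_m), so the loss is a triangle.
DWL = ½ × 2.4602 × 5.8800 = 7.2330.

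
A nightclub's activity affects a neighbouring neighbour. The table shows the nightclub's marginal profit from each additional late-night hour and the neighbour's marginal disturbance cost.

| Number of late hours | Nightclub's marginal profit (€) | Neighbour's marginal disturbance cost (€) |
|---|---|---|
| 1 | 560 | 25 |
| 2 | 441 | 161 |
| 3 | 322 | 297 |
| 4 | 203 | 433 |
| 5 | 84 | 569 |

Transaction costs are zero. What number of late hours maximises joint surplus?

Bargaining reaches the level where marginal profit last exceeds marginal disturbance cost.
That holds through level 3 (322 ≥ 297) but not at 4 (203 < 433).

3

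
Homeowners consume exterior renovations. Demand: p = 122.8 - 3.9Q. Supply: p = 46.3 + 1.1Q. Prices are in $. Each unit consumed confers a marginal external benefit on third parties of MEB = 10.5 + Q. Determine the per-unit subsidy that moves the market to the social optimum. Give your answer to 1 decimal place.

Social marginal benefit = demand + MEB = 133.3 - 2.9Q.
Set SMB = MC: 133.3 - 2.9Q = 46.3 + 1.1Q → Q* = 21.7500.
The Pigouvian subsidy equals MEB at Q*: 10.5 + 1.0×21.7500 = 32.2500.

subsidy = $32.3 per unit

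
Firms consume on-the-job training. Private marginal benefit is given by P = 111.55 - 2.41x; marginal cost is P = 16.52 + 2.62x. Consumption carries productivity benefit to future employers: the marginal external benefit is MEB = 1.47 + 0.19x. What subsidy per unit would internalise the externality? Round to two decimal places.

subsidy = 5.26 per unit

Social marginal benefit = demand + MEB = 113.02 - 2.22x.
Set SMB = MC: 113.02 - 2.22x = 16.52 + 2.62x → x* = 19.9380.
The Pigouvian subsidy equals MEB at x*: 1.47 + 0.19×19.9380 = 5.2582.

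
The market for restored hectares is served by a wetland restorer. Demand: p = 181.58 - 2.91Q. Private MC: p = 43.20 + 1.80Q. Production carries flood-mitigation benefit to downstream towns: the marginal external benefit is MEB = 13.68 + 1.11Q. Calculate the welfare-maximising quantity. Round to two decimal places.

Q* = 42.24

Social marginal cost = private MC − MEB = 29.52 + 0.69Q.
Set SMC = demand: 29.52 + 0.69Q = 181.58 - 2.91Q → Q* = 42.2389.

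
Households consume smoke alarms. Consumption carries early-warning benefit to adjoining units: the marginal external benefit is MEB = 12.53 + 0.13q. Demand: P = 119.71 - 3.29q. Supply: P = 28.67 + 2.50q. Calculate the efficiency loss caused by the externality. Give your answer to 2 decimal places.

Market equilibrium (private): 28.67 + 2.50q = 119.71 - 3.29q → q_m = 15.7237.
Social marginal benefit = demand + MEB = 132.24 - 3.16q.
Set SMB = MC: 132.24 - 3.16q = 28.67 + 2.50q → q* = 18.2986.
The loss is the area between SMB and MC from q* to q_m; with linear curves that's a triangle of height MEB(q_m).
DWL = ½ × 2.5749 × 14.5741 = 18.7634.

DWL = 18.76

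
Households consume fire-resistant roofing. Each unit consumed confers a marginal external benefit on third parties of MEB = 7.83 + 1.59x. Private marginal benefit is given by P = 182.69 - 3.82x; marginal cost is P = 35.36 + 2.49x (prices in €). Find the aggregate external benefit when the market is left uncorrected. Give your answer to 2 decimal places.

€616.22

Market equilibrium (private): 35.36 + 2.49x = 182.69 - 3.82x → x_m = 23.3487.
Total external benefit = ∫₀^{x_m} (7.83 + 1.59x) dx = 7.83×23.3487 + ½×1.59×23.3487² = 616.2239.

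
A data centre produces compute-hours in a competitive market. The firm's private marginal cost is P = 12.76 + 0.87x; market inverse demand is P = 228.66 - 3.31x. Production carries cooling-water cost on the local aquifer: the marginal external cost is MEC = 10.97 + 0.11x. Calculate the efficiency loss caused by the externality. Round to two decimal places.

DWL = 32.32

Market equilibrium (private): 12.76 + 0.87x = 228.66 - 3.31x → x_m = 51.6507.
Social marginal cost = private MC + MEC = 23.73 + 0.98x.
Set SMC = demand: 23.73 + 0.98x = 228.66 - 3.31x → x* = 47.7692.
Height of the DWL triangle at x_m is SMC(x_m) − demand(x_m) = MEC(x_m) = 16.6516.
DWL = ½ × 3.8815 × 16.6516 = 32.3166.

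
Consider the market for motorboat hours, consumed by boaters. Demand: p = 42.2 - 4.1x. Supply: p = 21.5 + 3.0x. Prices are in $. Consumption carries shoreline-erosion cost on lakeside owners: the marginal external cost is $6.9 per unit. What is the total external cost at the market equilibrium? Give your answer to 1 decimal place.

$20.1

Market equilibrium (private): 21.5 + 3.0x = 42.2 - 4.1x → x_m = 2.9155.
Total external cost = MEC × x_m = 6.9 × 2.9155 = 20.1170.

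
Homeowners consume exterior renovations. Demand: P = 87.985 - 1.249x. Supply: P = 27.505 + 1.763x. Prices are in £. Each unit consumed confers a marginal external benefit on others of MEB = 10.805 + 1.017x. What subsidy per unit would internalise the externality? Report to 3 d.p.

subsidy = £47.144 per unit

Social marginal benefit = demand + MEB = 98.790 - 0.232x.
Set SMB = MC: 98.790 - 0.232x = 27.505 + 1.763x → x* = 35.7318.
The Pigouvian subsidy equals MEB at x*: 10.805 + 1.017×35.7318 = 47.1442.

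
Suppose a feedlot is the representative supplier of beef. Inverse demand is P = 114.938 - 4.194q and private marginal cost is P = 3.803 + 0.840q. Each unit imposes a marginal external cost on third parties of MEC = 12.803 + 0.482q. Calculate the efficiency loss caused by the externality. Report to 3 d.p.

Market equilibrium (private): 3.803 + 0.840q = 114.938 - 4.194q → q_m = 22.0769.
Social marginal cost = private MC + MEC = 16.606 + 1.322q.
Set SMC = demand: 16.606 + 1.322q = 114.938 - 4.194q → q* = 17.8267.
Height of the DWL triangle at q_m is SMC(q_m) − demand(q_m) = MEC(q_m) = 23.4441.
DWL = ½ × 4.2502 × 23.4441 = 49.8211.

DWL = 49.821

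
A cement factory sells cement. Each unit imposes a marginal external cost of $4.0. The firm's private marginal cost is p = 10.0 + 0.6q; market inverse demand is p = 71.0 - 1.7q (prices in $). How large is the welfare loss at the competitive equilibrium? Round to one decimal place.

DWL = $3.5

Market equilibrium (private): 10.0 + 0.6q = 71.0 - 1.7q → q_m = 26.5217.
Social marginal cost = private MC + MEC = 14.0 + 0.6q.
Set SMC = demand: 14.0 + 0.6q = 71.0 - 1.7q → q* = 24.7826.
The loss is the area between SMC and demand from q* to q_m; with linear curves that's a triangle of height MEC(q_m).
DWL = ½ × 1.7391 × 4.0000 = 3.4782.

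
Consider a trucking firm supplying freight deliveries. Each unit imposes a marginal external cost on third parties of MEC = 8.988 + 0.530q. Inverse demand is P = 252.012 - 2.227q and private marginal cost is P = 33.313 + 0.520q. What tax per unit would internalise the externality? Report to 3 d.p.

Social marginal cost = private MC + MEC = 42.301 + 1.050q.
Set SMC = demand: 42.301 + 1.050q = 252.012 - 2.227q → q* = 63.9948.
The Pigouvian tax equals MEC at q*: 8.988 + 0.530×63.9948 = 42.9052.

tax = 42.905 per unit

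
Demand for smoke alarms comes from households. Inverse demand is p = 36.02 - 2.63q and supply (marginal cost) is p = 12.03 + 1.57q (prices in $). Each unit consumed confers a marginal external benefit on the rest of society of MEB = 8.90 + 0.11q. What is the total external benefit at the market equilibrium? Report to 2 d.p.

Market equilibrium (private): 12.03 + 1.57q = 36.02 - 2.63q → q_m = 5.7119.
Total external benefit = ∫₀^{q_m} (8.90 + 0.11q) dq = 8.90×5.7119 + ½×0.11×5.7119² = 52.6303.

$52.63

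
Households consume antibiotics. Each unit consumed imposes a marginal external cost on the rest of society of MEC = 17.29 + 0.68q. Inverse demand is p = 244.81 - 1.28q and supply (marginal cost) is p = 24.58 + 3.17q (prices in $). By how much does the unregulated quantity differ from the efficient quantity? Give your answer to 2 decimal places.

9.93 units

Market equilibrium (private): 24.58 + 3.17q = 244.81 - 1.28q → q_m = 49.4899.
Social marginal benefit = demand − MEC = 227.52 - 1.96q.
Set SMB = MC: 227.52 - 1.96q = 24.58 + 3.17q → q* = 39.5595.
Gap = |49.4899 − 39.5595| = 9.9304.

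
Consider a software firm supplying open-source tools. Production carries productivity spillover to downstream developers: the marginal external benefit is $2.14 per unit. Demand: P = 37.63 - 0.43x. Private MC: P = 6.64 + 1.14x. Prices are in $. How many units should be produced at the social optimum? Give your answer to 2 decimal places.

Social marginal cost = private MC − MEB = 4.50 + 1.14x.
Set SMC = demand: 4.50 + 1.14x = 37.63 - 0.43x → x* = 21.1019.

x* = 21.10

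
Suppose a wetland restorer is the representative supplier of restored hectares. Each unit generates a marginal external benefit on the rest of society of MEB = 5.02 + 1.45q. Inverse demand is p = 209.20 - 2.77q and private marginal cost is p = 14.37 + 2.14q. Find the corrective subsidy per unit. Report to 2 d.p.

Social marginal cost = private MC − MEB = 9.35 + 0.69q.
Set SMC = demand: 9.35 + 0.69q = 209.20 - 2.77q → q* = 57.7601.
The Pigouvian subsidy equals MEB at q*: 5.02 + 1.45×57.7601 = 88.7721.

subsidy = 88.77 per unit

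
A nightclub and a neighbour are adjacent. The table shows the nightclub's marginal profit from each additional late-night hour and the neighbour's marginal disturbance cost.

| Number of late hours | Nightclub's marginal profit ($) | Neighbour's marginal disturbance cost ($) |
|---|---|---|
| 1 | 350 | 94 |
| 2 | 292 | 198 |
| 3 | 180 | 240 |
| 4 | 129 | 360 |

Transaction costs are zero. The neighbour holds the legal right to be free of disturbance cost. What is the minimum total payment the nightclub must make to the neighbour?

$292

Efficient level: marginal profit ≥ marginal disturbance cost through level 2, so k* = 2.
With the neighbour holding the right, the nightclub must at least compensate total damage at k*: 94 + 198 = 292.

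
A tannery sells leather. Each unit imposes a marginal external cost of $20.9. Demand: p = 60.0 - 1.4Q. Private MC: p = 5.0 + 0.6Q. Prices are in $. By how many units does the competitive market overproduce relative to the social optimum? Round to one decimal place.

Market equilibrium (private): 5.0 + 0.6Q = 60.0 - 1.4Q → Q_m = 27.5000.
Social marginal cost = private MC + MEC = 25.9 + 0.6Q.
Set SMC = demand: 25.9 + 0.6Q = 60.0 - 1.4Q → Q* = 17.0500.
Gap = |27.5000 − 17.0500| = 10.4500.

10.5 units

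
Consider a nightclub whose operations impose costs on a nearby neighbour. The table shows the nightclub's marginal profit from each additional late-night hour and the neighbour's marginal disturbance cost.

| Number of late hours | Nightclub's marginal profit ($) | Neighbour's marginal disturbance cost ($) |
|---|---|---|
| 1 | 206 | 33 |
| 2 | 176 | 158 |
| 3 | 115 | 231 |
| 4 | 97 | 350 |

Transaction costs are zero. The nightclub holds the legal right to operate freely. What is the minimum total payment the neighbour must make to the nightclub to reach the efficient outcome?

$212

Left alone the nightclub would choose level 4 (marginal profit stays positive).
Efficient level: k* = 2 (marginal profit ≥ marginal disturbance cost through 2).
The neighbour must at least cover the nightclub's forgone profit from cutting 4→2: 115 + 97 = 212.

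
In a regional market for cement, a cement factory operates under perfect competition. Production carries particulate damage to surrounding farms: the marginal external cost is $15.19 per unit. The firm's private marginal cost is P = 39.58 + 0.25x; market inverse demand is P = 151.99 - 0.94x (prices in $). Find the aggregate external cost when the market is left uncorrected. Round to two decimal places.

$1434.88

Market equilibrium (private): 39.58 + 0.25x = 151.99 - 0.94x → x_m = 94.4622.
Total external cost = MEC × x_m = 15.19 × 94.4622 = 1434.8808.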